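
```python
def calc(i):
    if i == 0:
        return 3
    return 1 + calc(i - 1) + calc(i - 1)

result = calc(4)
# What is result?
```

calc(i) = 1 + 2·calc(i-1), calc(0)=3. Closed form: (3+1)·2^4 - 1 = 63.

Answer: 63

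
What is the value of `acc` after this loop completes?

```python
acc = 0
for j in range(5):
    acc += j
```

Sum of 0 to 4 = 10
`acc` takes the values: 0 → 1 → 3 → 6 → 10

Answer: 10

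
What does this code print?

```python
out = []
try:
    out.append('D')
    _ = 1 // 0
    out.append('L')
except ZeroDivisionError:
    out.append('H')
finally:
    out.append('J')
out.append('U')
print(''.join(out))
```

Execution trace: 'D' (try body) → 'H' (except ZeroDivisionError) → 'J' (finally) → 'U' (after the try/except). Output: DHJU

Answer: DHJU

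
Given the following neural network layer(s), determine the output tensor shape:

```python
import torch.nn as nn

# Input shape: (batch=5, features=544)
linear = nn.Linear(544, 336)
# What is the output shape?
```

Input: (5, 544) -> Output: (5, 336)

Answer: (5, 336)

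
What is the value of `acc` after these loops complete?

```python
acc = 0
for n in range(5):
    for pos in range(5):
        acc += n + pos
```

Sum of all n+pos for n,pos in 5x5
`acc` takes the values: 0 → 1 → 3 → 6 → 10 → 11 → 13 → 16 → 20 → 25 → 27 → 30 → 34 → 39 → 45 → 48 → 52 → 57 → 63 → 70 → 74 → 79 → 85 → 92 → 100

Answer: 100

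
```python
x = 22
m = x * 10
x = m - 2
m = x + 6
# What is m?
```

Trace:
`x = 22` → x = 22
`m = x * 10` → m = 220
`x = m - 2` → x = 218
`m = x + 6` → m = 224
So m = 224

Answer: 224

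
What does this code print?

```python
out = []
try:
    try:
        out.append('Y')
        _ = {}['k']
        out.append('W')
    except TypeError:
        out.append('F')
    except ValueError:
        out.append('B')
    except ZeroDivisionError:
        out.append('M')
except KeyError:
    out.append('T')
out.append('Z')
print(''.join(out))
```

Execution trace: 'Y' (inner try body) → 'T' (outer except KeyError) → 'Z' (after the try/except). Output: YTZ

Answer: YTZ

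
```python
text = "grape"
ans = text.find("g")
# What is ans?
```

Trace:
`text = "grape"` → text = 'grape'
`ans = text.find("g")` → ans = 0
So ans = 0

Answer: 0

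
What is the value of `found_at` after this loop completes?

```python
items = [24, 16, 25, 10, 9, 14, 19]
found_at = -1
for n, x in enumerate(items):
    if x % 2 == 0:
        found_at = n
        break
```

First even number index in [24, 16, 25, 10, 9, 14, 19]
`found_at` takes the values: -1 → 0

Answer: 0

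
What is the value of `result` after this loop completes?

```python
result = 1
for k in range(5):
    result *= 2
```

2^5 = 32
`result` takes the values: 1 → 2 → 4 → 8 → 16 → 32

Answer: 32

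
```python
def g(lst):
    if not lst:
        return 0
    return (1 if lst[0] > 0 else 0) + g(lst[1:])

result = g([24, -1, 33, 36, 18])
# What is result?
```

Count of positive elements in [24, -1, 33, 36, 18] = 4

Answer: 4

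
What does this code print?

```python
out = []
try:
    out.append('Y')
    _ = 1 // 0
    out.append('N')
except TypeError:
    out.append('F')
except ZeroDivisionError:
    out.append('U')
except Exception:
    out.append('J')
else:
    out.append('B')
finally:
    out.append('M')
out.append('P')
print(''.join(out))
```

Execution trace: 'Y' (try body) → 'U' (except ZeroDivisionError) → 'M' (finally) → 'P' (after the try/except). Output: YUMP

Answer: YUMP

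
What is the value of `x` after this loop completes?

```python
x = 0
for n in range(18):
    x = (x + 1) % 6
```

Increment mod 6, 18 times = 0
`x` takes the values: 0 → 1 → 2 → 3 → 4 → 5 → 0 → 1 → 2 → 3 → 4 → 5 → 0 → 1 → 2 → 3 → 4 → 5 → 0

Answer: 0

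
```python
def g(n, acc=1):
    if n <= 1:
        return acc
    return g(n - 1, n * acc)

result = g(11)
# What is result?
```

Accumulator trace (n, acc): (11, 1) -> (10, 11) -> (9, 110) -> (8, 990) -> (7, 7920) -> (6, 55440) -> (5, 332640) -> (4, 1663200) -> (3, 6652800) -> (2, 19958400) -> (1, 39916800) -> return 39916800

Answer: 39916800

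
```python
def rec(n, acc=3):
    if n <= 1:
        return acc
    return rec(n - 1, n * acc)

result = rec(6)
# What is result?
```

Accumulator trace (n, acc): (6, 3) -> (5, 18) -> (4, 90) -> (3, 360) -> (2, 1080) -> (1, 2160) -> return 2160

Answer: 2160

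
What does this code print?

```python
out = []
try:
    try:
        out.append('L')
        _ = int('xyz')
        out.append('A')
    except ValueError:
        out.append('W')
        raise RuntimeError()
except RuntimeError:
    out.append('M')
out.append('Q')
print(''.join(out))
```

Execution trace: 'L' (inner try body) → 'W' (inner except ValueError) → 'M' (outer except RuntimeError) → 'Q' (after the try/except). Output: LWMQ

Answer: LWMQ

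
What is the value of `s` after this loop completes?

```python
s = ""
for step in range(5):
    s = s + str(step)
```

Concatenate digits 0 to 4
`s` takes the values: "" → "0" → "01" → "012" → "0123" → "01234"

Answer: "01234"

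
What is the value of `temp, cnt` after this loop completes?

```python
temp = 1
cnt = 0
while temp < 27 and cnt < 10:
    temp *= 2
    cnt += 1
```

Double until >= 27 or 10 iterations
`temp, cnt` takes the values: (1, 0) → (2, 0) → (2, 1) → (4, 1) → (4, 2) → (8, 2) → (8, 3) → (16, 3) → (16, 4) → (32, 4) → (32, 5)

Answer: 32, 5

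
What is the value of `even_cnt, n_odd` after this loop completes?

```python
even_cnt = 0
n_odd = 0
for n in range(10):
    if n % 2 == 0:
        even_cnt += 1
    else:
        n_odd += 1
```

Count evens and odds in range(10)
`even_cnt, n_odd` takes the values: (0, 0) → (1, 0) → (1, 1) → (2, 1) → (2, 2) → (3, 2) → (3, 3) → (4, 3) → (4, 4) → (5, 4) → (5, 5)

Answer: 5, 5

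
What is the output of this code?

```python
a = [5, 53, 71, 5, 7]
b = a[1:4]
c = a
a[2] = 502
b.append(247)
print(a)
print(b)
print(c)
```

Key concept: slice vs alias.
Step by step:
`a = [5, 53, 71, 5, 7]` → a = [5, 53, 71, 5, 7]
`b = a[1:4]` → b = [53, 71, 5]
`c = a` → c = [5, 53, 71, 5, 7] (same object as a)
`a[2] = 502` → a = [5, 53, 502, 5, 7] (same object as c); c = [5, 53, 502, 5, 7] (same object as a)
`b.append(247)` → b = [53, 71, 5, 247]
`print(a)` → prints [5, 53, 502, 5, 7]
`print(b)` → prints [53, 71, 5, 247]
`print(c)` → prints [5, 53, 502, 5, 7]

Answer:
[5, 53, 502, 5, 7]
[53, 71, 5, 247]
[5, 53, 502, 5, 7]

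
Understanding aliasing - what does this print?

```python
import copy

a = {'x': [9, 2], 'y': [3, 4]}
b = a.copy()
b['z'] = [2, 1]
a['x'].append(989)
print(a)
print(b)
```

Key concept: shallow copy of dict with mutable values.
Step by step:
`a = {'x': [9, 2], 'y': [3, 4]}` → a = {'x': [9, 2], 'y': [3, 4]}
`b = a.copy()` → b = {'x': [9, 2], 'y': [3, 4]}
`b['z'] = [2, 1]` → b = {'x': [9, 2], 'y': [3, 4], 'z': [2, 1]}
`a['x'].append(989)` → a = {'x': [9, 2, 989], 'y': [3, 4]}; b = {'x': [9, 2, 989], 'y': [3, 4], 'z': [2, 1]}
`print(a)` → prints {'x': [9, 2, 989], 'y': [3, 4]}
`print(b)` → prints {'x': [9, 2, 989], 'y': [3, 4], 'z': [2, 1]}

Answer:
{'x': [9, 2, 989], 'y': [3, 4]}
{'x': [9, 2, 989], 'y': [3, 4], 'z': [2, 1]}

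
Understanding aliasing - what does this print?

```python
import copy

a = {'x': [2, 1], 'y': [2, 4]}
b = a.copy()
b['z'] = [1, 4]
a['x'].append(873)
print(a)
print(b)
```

Key concept: shallow copy of dict with mutable values.
Step by step:
`a = {'x': [2, 1], 'y': [2, 4]}` → a = {'x': [2, 1], 'y': [2, 4]}
`b = a.copy()` → b = {'x': [2, 1], 'y': [2, 4]}
`b['z'] = [1, 4]` → b = {'x': [2, 1], 'y': [2, 4], 'z': [1, 4]}
`a['x'].append(873)` → a = {'x': [2, 1, 873], 'y': [2, 4]}; b = {'x': [2, 1, 873], 'y': [2, 4], 'z': [1, 4]}
`print(a)` → prints {'x': [2, 1, 873], 'y': [2, 4]}
`print(b)` → prints {'x': [2, 1, 873], 'y': [2, 4], 'z': [1, 4]}

Answer:
{'x': [2, 1, 873], 'y': [2, 4]}
{'x': [2, 1, 873], 'y': [2, 4], 'z': [1, 4]}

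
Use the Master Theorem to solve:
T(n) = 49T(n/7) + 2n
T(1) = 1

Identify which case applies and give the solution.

a=49, b=7, f(n)=2n. log_7(49) = 2. Since c=1 < 2, Case 1 applies: T(n) = Θ(n^log_b(a)) = O(n^2).

Answer: O(n^2) - Case 1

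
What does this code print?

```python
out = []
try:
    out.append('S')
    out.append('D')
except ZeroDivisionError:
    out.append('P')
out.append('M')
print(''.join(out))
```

Execution trace: 'S' (try body) → 'D' (try body, no exception) → 'M' (after the try/except). Output: SDM

Answer: SDM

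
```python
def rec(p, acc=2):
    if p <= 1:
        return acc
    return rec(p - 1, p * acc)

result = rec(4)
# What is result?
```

Accumulator trace (n, acc): (4, 2) -> (3, 8) -> (2, 24) -> (1, 48) -> return 48

Answer: 48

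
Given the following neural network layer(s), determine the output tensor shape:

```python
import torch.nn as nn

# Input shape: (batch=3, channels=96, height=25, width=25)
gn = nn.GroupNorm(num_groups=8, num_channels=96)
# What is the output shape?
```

Input: (3, 96, 25, 25) -> Output: (3, 96, 25, 25)

Answer: (3, 96, 25, 25)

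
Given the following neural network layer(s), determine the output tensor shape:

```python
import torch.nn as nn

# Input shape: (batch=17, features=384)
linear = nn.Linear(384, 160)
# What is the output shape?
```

Input: (17, 384) -> Output: (17, 160)

Answer: (17, 160)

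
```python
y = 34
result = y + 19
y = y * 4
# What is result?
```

Trace:
`y = 34` → y = 34
`result = y + 19` → result = 53
`y = y * 4` → y = 136
So result = 53

Answer: 53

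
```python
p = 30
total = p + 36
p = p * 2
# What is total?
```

Trace:
`p = 30` → p = 30
`total = p + 36` → total = 66
`p = p * 2` → p = 60
So total = 66

Answer: 66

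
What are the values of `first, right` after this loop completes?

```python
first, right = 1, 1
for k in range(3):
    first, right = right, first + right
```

Fibonacci: after 3 iterations
`first, right` takes the values: (1, 1) → (1, 2) → (2, 3) → (3, 5)

Answer: 3, 5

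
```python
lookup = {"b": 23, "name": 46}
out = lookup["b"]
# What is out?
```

Trace:
`lookup = {"b": 23, "name": 46}` → lookup = {'b': 23, 'name': 46}
`out = lookup["b"]` → out = 23
So out = 23

Answer: 23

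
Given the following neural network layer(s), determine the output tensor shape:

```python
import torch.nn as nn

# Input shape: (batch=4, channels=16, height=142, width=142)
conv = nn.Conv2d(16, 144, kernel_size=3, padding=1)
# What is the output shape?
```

Input: (4, 16, 142, 142) -> Output: (4, 144, 142, 142)

Answer: (4, 144, 142, 142)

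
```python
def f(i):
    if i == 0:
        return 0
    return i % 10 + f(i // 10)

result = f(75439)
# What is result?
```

Sum of digits of 75439: 9 + 3 + 4 + 5 + 7 = 28

Answer: 28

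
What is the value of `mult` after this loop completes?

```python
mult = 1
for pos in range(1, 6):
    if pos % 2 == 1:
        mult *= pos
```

Product of odd numbers 1 to 5
`mult` takes the values: 1 → 3 → 15

Answer: 15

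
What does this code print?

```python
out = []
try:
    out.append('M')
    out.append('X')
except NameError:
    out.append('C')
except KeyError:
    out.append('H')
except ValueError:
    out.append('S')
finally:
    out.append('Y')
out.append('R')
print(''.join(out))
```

Execution trace: 'M' (try body) → 'X' (try body, no exception) → 'Y' (finally) → 'R' (after the try/except). Output: MXYR

Answer: MXYR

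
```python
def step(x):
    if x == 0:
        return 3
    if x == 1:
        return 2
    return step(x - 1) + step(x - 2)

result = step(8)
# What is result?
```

Build up from base cases: step(0)=3, step(1)=2, step(2)=5, step(3)=7, step(4)=12, step(5)=19, step(6)=31, ..., step(8)=81

Answer: 81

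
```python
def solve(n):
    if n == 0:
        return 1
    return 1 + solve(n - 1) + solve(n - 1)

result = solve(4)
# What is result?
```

solve(n) = 1 + 2·solve(n-1), solve(0)=1. Closed form: (1+1)·2^4 - 1 = 31.

Answer: 31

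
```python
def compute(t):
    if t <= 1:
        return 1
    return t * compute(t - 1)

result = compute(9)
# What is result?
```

compute(9) = 9 * 8 * 7 * 6 * 5 * 4 * 3 * 2 * 1 = 362880

Answer: 362880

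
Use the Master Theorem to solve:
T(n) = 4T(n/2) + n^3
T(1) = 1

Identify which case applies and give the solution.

a=4, b=2, f(n)=n^3. log_2(4) = 2. Since c=3 > 2 and the regularity condition holds (4(n/2)^3 = (4/2^3)n^3 with 4/2^3 < 1), Case 3 applies: T(n) = Θ(f(n)) = O(n^3).

Answer: O(n^3) - Case 3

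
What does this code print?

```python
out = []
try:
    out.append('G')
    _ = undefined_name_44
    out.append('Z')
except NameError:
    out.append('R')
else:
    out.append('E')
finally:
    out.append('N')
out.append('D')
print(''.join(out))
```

Execution trace: 'G' (try body) → 'R' (except NameError) → 'N' (finally) → 'D' (after the try/except). Output: GRND

Answer: GRND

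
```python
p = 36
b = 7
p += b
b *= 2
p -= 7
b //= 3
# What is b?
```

Trace:
`p = 36` → p = 36
`b = 7` → b = 7
`p += b` → p = 43
`b *= 2` → b = 14
`p -= 7` → p = 36
`b //= 3` → b = 4
So b = 4

Answer: 4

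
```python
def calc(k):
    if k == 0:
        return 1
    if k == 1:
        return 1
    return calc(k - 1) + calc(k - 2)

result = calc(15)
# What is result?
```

Build up from base cases: calc(0)=1, calc(1)=1, calc(2)=2, calc(3)=3, calc(4)=5, calc(5)=8, calc(6)=13, ..., calc(15)=987

Answer: 987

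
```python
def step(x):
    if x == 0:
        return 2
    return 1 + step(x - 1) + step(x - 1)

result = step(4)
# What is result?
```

step(x) = 1 + 2·step(x-1), step(0)=2. Closed form: (2+1)·2^4 - 1 = 47.

Answer: 47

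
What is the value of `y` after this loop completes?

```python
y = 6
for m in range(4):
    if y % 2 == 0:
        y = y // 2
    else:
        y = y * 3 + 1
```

Collatz-style transformation from 6
`y` takes the values: 6 → 3 → 10 → 5 → 16

Answer: 16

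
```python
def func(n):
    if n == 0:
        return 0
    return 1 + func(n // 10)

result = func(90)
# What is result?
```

Count of digits of 90: 2

Answer: 2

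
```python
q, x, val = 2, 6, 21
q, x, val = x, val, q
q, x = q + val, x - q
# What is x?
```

Trace:
`q, x, val = 2, 6, 21` → q = 2; x = 6; val = 21
`q, x, val = x, val, q` → q = 6; x = 21; val = 2
`q, x = q + val, x - q` → q = 8; x = 15
So x = 15

Answer: 15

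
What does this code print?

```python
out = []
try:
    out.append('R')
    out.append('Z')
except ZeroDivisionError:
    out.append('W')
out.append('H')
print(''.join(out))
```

Execution trace: 'R' (try body) → 'Z' (try body, no exception) → 'H' (after the try/except). Output: RZH

Answer: RZH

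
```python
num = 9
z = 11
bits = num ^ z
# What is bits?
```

Trace:
`num = 9` → num = 9
`z = 11` → z = 11
`bits = num ^ z` → bits = 2
So bits = 2

Answer: 2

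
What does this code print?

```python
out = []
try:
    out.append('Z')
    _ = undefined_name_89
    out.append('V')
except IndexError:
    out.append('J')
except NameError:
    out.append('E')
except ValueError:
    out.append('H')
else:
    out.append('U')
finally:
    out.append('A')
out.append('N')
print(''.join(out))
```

Execution trace: 'Z' (try body) → 'E' (except NameError) → 'A' (finally) → 'N' (after the try/except). Output: ZEAN

Answer: ZEAN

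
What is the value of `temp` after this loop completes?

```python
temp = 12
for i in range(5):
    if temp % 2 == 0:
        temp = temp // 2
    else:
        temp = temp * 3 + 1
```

Collatz-style transformation from 12
`temp` takes the values: 12 → 6 → 3 → 10 → 5 → 16

Answer: 16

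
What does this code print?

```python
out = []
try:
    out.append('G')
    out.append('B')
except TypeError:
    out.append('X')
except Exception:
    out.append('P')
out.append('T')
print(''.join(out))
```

Execution trace: 'G' (try body) → 'B' (try body, no exception) → 'T' (after the try/except). Output: GBT

Answer: GBT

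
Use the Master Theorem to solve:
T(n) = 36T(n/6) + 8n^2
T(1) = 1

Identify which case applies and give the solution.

a=36, b=6, f(n)=8n^2. log_6(36) = 2. Since c=2 = 2, Case 2 applies: T(n) = Θ(n^log_b(a) · log n) = O(n^2 log n).

Answer: O(n^2 log n) - Case 2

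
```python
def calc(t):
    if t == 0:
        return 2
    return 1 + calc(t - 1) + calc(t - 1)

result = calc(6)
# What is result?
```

calc(t) = 1 + 2·calc(t-1), calc(0)=2. Closed form: (2+1)·2^6 - 1 = 191.

Answer: 191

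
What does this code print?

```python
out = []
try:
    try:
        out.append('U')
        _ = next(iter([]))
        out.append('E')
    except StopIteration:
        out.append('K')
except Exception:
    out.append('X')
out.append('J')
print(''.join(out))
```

Execution trace: 'U' (inner try body) → 'K' (inner except StopIteration) → 'J' (after the try/except). Output: UKJ

Answer: UKJ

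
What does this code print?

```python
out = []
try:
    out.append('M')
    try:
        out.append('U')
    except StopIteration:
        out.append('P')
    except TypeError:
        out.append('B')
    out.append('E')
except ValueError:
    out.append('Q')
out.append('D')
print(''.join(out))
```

Execution trace: 'M' (try body) → 'U' (inner try body, no exception) → 'E' (try body, no exception) → 'D' (after the try/except). Output: MUED

Answer: MUED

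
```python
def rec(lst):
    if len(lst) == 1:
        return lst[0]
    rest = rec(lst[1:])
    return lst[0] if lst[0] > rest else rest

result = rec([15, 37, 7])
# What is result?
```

Recursive max over [15, 37, 7] = 37

Answer: 37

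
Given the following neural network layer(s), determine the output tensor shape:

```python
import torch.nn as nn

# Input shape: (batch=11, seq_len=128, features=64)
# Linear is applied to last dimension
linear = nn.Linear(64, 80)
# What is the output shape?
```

Input: (11, 128, 64) -> Output: (11, 128, 80)

Answer: (11, 128, 80)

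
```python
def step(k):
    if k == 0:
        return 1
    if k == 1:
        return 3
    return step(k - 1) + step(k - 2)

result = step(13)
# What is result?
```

Build up from base cases: step(0)=1, step(1)=3, step(2)=4, step(3)=7, step(4)=11, step(5)=18, step(6)=29, ..., step(13)=843

Answer: 843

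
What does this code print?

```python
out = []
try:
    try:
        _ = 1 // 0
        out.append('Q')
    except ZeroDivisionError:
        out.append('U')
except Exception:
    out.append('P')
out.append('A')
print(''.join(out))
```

Execution trace: 'U' (inner except ZeroDivisionError) → 'A' (after the try/except). Output: UA

Answer: UA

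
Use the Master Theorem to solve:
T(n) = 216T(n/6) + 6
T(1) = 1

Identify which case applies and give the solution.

a=216, b=6, f(n)=6. log_6(216) = 3. Since c=0 < 3, Case 1 applies: T(n) = Θ(n^log_b(a)) = O(n^3).

Answer: O(n^3) - Case 1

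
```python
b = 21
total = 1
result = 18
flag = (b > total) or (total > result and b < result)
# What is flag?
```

Trace:
`b = 21` → b = 21
`total = 1` → total = 1
`result = 18` → result = 18
`flag = (b > total) or (total > result and b < result)` → flag = True
So flag = True

Answer: True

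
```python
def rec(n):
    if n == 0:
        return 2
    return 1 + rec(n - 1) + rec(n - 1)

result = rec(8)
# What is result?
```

rec(n) = 1 + 2·rec(n-1), rec(0)=2. Closed form: (2+1)·2^8 - 1 = 767.

Answer: 767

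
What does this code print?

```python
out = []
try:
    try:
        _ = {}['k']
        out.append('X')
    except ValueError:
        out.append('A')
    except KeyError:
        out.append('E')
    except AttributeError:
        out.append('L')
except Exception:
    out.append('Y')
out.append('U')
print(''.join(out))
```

Execution trace: 'E' (inner except KeyError) → 'U' (after the try/except). Output: EU

Answer: EU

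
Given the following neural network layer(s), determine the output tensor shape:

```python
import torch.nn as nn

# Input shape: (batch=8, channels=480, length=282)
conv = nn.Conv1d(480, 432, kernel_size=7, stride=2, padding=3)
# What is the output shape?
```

Input: (8, 480, 282) -> Output: (8, 432, 141)

Answer: (8, 432, 141)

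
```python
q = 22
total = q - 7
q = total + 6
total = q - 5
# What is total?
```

Trace:
`q = 22` → q = 22
`total = q - 7` → total = 15
`q = total + 6` → q = 21
`total = q - 5` → total = 16
So total = 16

Answer: 16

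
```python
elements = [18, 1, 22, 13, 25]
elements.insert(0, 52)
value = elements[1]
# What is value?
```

Trace:
`elements = [18, 1, 22, 13, 25]` → elements = [18, 1, 22, 13, 25]
`elements.insert(0, 52)` → elements = [52, 18, 1, 22, 13, 25]
`value = elements[1]` → value = 18
So value = 18

Answer: 18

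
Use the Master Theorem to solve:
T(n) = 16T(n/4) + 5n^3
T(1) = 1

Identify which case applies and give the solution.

a=16, b=4, f(n)=5n^3. log_4(16) = 2. Since c=3 > 2 and the regularity condition holds (16(n/4)^3 = (16/4^3)n^3 with 16/4^3 < 1), Case 3 applies: T(n) = Θ(f(n)) = O(n^3).

Answer: O(n^3) - Case 3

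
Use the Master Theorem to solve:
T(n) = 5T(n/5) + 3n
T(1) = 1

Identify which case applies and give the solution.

a=5, b=5, f(n)=3n. log_5(5) = 1. Since c=1 = 1, Case 2 applies: T(n) = Θ(n^log_b(a) · log n) = O(n log n).

Answer: O(n log n) - Case 2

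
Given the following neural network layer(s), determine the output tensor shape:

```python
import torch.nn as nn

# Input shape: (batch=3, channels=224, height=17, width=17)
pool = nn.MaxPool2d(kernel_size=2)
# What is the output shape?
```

Input: (3, 224, 17, 17) -> Output: (3, 224, 8, 8)

Answer: (3, 224, 8, 8)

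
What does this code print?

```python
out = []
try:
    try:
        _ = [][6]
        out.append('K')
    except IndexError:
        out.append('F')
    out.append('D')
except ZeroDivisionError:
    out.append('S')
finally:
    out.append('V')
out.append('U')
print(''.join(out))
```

Execution trace: 'F' (inner except IndexError) → 'D' (try body, no exception) → 'V' (finally) → 'U' (after the try/except). Output: FDVU

Answer: FDVU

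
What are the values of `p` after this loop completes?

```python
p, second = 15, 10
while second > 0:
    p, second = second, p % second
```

GCD of 15 and 10
`p` takes the values: 15 → 10 → 5

Answer: 5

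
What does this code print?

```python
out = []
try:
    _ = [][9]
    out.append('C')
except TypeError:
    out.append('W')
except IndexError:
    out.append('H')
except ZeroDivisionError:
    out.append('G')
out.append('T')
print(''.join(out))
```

Execution trace: 'H' (except IndexError) → 'T' (after the try/except). Output: HT

Answer: HT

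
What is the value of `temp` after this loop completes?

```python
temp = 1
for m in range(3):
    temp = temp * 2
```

Multiply by 2, 3 times: 1 * 2^3 = 8
`temp` takes the values: 1 → 2 → 4 → 8

Answer: 8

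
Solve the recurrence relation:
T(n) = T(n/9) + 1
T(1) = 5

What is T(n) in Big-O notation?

Each step divides n by 9 and adds 1. After log_9(n) steps we reach T(1)=5. So T(n) = 1·log_9(n) + 5 = O(log n).

Answer: O(log n)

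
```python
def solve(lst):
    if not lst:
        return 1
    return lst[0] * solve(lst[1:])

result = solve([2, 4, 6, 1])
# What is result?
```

Product over [2, 4, 6, 1] = 2 * 4 * 6 * 1 = 48

Answer: 48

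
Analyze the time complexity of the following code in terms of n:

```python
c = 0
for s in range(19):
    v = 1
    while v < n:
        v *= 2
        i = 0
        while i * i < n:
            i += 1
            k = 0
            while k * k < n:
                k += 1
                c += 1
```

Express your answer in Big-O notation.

Each loop level contributes: 1 × log n × √n × √n. Multiplying the contributions gives O(n log n).

Answer: O(n log n)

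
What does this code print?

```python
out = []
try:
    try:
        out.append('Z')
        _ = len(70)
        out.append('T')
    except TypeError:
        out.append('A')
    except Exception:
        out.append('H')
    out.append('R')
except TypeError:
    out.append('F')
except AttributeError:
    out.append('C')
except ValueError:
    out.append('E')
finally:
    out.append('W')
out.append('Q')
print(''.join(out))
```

Execution trace: 'Z' (inner try body) → 'A' (inner except TypeError) → 'R' (try body, no exception) → 'W' (finally) → 'Q' (after the try/except). Output: ZARWQ

Answer: ZARWQ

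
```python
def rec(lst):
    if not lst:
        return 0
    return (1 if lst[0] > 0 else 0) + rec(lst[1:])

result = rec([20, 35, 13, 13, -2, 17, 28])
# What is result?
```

Count of positive elements in [20, 35, 13, 13, -2, 17, 28] = 6

Answer: 6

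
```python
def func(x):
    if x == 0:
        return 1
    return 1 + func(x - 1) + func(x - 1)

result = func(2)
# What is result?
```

func(x) = 1 + 2·func(x-1), func(0)=1. Closed form: (1+1)·2^2 - 1 = 7.

Answer: 7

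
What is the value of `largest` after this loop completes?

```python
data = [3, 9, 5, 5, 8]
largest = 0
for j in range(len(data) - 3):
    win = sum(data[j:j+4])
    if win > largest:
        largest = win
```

Max sum of 4-element window in [3, 9, 5, 5, 8]
`largest` takes the values: 0 → 22 → 27

Answer: 27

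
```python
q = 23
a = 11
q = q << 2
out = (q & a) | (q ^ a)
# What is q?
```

Trace:
`q = 23` → q = 23
`a = 11` → a = 11
`q = q << 2` → q = 92
`out = (q & a) | (q ^ a)` → out = 95
So q = 92

Answer: 92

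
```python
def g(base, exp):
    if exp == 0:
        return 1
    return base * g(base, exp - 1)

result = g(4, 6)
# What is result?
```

g(4, 6) = 4 * 4 * 4 * 4 * 4 * 4 = 4096

Answer: 4096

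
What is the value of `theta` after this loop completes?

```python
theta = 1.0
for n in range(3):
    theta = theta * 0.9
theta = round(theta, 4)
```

Exponential decay: 1.0 * 0.9^3
`theta` takes the values: 1.0 → 0.9 → 0.81 → 0.729

Answer: 0.729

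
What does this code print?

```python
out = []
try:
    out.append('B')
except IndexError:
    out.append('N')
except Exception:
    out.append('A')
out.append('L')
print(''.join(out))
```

Execution trace: 'B' (try body, no exception) → 'L' (after the try/except). Output: BL

Answer: BL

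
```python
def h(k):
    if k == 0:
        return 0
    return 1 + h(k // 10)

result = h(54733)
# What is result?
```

Count of digits of 54733: 5

Answer: 5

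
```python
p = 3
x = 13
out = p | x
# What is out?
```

Trace:
`p = 3` → p = 3
`x = 13` → x = 13
`out = p | x` → out = 15
So out = 15

Answer: 15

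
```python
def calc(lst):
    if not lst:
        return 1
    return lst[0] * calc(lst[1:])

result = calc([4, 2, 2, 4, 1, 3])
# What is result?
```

Product over [4, 2, 2, 4, 1, 3] = 4 * 2 * 2 * 4 * 1 * 3 = 192

Answer: 192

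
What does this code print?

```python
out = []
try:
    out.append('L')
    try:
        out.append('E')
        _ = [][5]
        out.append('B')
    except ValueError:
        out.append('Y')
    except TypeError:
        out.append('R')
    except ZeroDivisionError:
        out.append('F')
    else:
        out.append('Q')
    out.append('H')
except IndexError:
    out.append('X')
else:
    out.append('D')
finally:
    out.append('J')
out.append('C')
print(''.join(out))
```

Execution trace: 'L' (try body) → 'E' (inner try body) → 'X' (except IndexError) → 'J' (finally) → 'C' (after the try/except). Output: LEXJC

Answer: LEXJC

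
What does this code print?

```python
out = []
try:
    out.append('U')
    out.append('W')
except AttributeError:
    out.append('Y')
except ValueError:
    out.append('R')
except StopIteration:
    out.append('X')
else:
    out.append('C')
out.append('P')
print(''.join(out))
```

Execution trace: 'U' (try body) → 'W' (try body, no exception) → 'C' (else) → 'P' (after the try/except). Output: UWCP

Answer: UWCP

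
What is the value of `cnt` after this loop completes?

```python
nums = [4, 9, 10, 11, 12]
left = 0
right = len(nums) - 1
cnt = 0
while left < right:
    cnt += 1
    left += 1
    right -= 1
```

Iterations until pointers meet (list length 5)
`cnt` takes the values: 0 → 1 → 2

Answer: 2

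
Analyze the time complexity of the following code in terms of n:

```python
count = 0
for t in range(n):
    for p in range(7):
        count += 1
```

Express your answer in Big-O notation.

Each loop level contributes: n × 1. Multiplying the contributions gives O(n).

Answer: O(n)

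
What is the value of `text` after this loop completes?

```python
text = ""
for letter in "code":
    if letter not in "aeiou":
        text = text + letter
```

Remove vowels from 'code'
`text` takes the values: "" → "c" → "cd"

Answer: "cd"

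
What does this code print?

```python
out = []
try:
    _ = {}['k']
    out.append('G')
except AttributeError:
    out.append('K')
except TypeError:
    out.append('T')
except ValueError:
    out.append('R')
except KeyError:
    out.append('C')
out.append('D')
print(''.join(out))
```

Execution trace: 'C' (except KeyError) → 'D' (after the try/except). Output: CD

Answer: CD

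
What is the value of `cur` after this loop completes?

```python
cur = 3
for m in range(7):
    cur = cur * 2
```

Multiply by 2, 7 times: 3 * 2^7 = 384
`cur` takes the values: 3 → 6 → 12 → 24 → 48 → 96 → 192 → 384

Answer: 384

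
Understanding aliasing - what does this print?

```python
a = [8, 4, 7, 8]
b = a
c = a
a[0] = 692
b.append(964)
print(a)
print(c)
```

Key concept: multiple aliases.
Step by step:
`a = [8, 4, 7, 8]` → a = [8, 4, 7, 8]
`b = a` → b = [8, 4, 7, 8] (same object as a)
`c = a` → c = [8, 4, 7, 8] (same object as a, b)
`a[0] = 692` → a = [692, 4, 7, 8] (same object as b, c); b = [692, 4, 7, 8] (same object as a, c); c = [692, 4, 7, 8] (same object as a, b)
`b.append(964)` → a = [692, 4, 7, 8, 964] (same object as b, c); b = [692, 4, 7, 8, 964] (same object as a, c); c = [692, 4, 7, 8, 964] (same object as a, b)
`print(a)` → prints [692, 4, 7, 8, 964]
`print(c)` → prints [692, 4, 7, 8, 964]

Answer:
[692, 4, 7, 8, 964]
[692, 4, 7, 8, 964]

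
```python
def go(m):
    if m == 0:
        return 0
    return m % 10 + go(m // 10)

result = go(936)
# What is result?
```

Sum of digits of 936: 6 + 3 + 9 = 18

Answer: 18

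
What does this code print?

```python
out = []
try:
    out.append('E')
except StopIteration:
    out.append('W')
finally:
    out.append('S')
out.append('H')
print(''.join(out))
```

Execution trace: 'E' (try body, no exception) → 'S' (finally) → 'H' (after the try/except). Output: ESH

Answer: ESH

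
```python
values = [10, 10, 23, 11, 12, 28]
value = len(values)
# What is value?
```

Trace:
`values = [10, 10, 23, 11, 12, 28]` → values = [10, 10, 23, 11, 12, 28]
`value = len(values)` → value = 6
So value = 6

Answer: 6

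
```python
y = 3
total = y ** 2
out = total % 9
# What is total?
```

Trace:
`y = 3` → y = 3
`total = y ** 2` → total = 9
`out = total % 9` → out = 0
So total = 9

Answer: 9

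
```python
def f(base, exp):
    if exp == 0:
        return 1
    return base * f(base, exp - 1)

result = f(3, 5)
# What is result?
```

f(3, 5) = 3 * 3 * 3 * 3 * 3 = 243

Answer: 243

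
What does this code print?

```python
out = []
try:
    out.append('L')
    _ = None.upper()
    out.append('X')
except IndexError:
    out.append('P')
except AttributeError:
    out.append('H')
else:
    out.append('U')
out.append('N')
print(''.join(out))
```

Execution trace: 'L' (try body) → 'H' (except AttributeError) → 'N' (after the try/except). Output: LHN

Answer: LHN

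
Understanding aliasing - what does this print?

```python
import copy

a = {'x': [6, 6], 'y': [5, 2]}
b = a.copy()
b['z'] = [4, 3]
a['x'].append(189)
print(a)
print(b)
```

Key concept: shallow copy of dict with mutable values.
Step by step:
`a = {'x': [6, 6], 'y': [5, 2]}` → a = {'x': [6, 6], 'y': [5, 2]}
`b = a.copy()` → b = {'x': [6, 6], 'y': [5, 2]}
`b['z'] = [4, 3]` → b = {'x': [6, 6], 'y': [5, 2], 'z': [4, 3]}
`a['x'].append(189)` → a = {'x': [6, 6, 189], 'y': [5, 2]}; b = {'x': [6, 6, 189], 'y': [5, 2], 'z': [4, 3]}
`print(a)` → prints {'x': [6, 6, 189], 'y': [5, 2]}
`print(b)` → prints {'x': [6, 6, 189], 'y': [5, 2], 'z': [4, 3]}

Answer:
{'x': [6, 6, 189], 'y': [5, 2]}
{'x': [6, 6, 189], 'y': [5, 2], 'z': [4, 3]}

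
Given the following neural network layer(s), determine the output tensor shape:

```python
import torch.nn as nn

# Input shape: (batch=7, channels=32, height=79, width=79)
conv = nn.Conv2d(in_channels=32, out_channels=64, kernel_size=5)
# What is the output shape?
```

Input: (7, 32, 79, 79) -> Output: (7, 64, 75, 75)

Answer: (7, 64, 75, 75)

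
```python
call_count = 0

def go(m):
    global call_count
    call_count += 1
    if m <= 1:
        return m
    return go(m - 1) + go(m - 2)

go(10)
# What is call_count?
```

Calls(m) = 1 + Calls(m-1) + Calls(m-2); Calls(0)=Calls(1)=1. For m=10 this gives 177.

Answer: 177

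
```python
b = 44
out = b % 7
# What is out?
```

Trace:
`b = 44` → b = 44
`out = b % 7` → out = 2
So out = 2

Answer: 2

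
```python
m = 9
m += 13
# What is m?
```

Trace:
`m = 9` → m = 9
`m += 13` → m = 22
So m = 22

Answer: 22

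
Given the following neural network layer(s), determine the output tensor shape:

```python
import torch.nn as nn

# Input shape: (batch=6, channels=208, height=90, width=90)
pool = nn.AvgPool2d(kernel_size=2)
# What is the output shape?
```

Input: (6, 208, 90, 90) -> Output: (6, 208, 45, 45)

Answer: (6, 208, 45, 45)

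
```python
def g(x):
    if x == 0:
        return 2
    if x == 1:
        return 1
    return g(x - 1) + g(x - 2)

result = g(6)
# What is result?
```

Build up from base cases: g(0)=2, g(1)=1, g(2)=3, g(3)=4, g(4)=7, g(5)=11, g(6)=18

Answer: 18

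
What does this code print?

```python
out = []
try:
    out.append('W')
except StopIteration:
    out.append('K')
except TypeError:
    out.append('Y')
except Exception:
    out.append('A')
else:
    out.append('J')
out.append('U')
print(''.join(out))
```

Execution trace: 'W' (try body, no exception) → 'J' (else) → 'U' (after the try/except). Output: WJU

Answer: WJU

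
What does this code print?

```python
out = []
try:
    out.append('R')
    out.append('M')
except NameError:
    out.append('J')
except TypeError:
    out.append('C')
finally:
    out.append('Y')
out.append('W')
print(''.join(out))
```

Execution trace: 'R' (try body) → 'M' (try body, no exception) → 'Y' (finally) → 'W' (after the try/except). Output: RMYW

Answer: RMYW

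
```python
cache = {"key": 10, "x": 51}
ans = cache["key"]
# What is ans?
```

Trace:
`cache = {"key": 10, "x": 51}` → cache = {'key': 10, 'x': 51}
`ans = cache["key"]` → ans = 10
So ans = 10

Answer: 10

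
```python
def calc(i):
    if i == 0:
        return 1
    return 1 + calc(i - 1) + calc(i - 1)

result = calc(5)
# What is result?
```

calc(i) = 1 + 2·calc(i-1), calc(0)=1. Closed form: (1+1)·2^5 - 1 = 63.

Answer: 63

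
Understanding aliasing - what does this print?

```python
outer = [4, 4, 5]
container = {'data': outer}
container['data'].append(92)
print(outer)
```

Key concept: dict holds reference to list.
Step by step:
`outer = [4, 4, 5]` → outer = [4, 4, 5]
`container = {'data': outer}` → container = {'data': [4, 4, 5]}
`container['data'].append(92)` → outer = [4, 4, 5, 92]; container = {'data': [4, 4, 5, 92]}
`print(outer)` → prints [4, 4, 5, 92]

Answer: [4, 4, 5, 92]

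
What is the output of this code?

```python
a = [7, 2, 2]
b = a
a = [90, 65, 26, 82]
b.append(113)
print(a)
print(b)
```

Key concept: rebinding vs mutation: a is rebound to a new list, b still points at the original.
Step by step:
`a = [7, 2, 2]` → a = [7, 2, 2]
`b = a` → b = [7, 2, 2] (same object as a)
`a = [90, 65, 26, 82]` → a = [90, 65, 26, 82]
`b.append(113)` → b = [7, 2, 2, 113]
`print(a)` → prints [90, 65, 26, 82]
`print(b)` → prints [7, 2, 2, 113]

Answer:
[90, 65, 26, 82]
[7, 2, 2, 113]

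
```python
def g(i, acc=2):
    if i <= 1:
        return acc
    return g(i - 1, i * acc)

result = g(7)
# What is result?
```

Accumulator trace (n, acc): (7, 2) -> (6, 14) -> (5, 84) -> (4, 420) -> (3, 1680) -> (2, 5040) -> (1, 10080) -> return 10080

Answer: 10080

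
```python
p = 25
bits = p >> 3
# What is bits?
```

Trace:
`p = 25` → p = 25
`bits = p >> 3` → bits = 3
So bits = 3

Answer: 3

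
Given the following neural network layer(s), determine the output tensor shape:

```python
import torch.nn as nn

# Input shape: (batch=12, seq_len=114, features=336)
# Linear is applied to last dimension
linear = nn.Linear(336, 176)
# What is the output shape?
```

Input: (12, 114, 336) -> Output: (12, 114, 176)

Answer: (12, 114, 176)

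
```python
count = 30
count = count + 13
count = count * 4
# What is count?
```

Trace:
`count = 30` → count = 30
`count = count + 13` → count = 43
`count = count * 4` → count = 172
So count = 172

Answer: 172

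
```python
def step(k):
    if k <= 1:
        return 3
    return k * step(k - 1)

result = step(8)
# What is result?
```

step(8) = 8 * 7 * 6 * 5 * 4 * 3 * 2 * 3 = 120960

Answer: 120960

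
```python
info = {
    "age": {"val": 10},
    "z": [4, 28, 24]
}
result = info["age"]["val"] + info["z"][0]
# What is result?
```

Trace:
`info = { ...` → info = {'age': {'val': 10}, 'z': [4, 28, 24]}
`result = info["age"]["val"] + info["z"][0]` → result = 14
So result = 14

Answer: 14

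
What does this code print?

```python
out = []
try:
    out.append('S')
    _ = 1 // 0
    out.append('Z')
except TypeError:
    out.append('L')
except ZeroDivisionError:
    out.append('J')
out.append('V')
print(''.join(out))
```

Execution trace: 'S' (try body) → 'J' (except ZeroDivisionError) → 'V' (after the try/except). Output: SJV

Answer: SJV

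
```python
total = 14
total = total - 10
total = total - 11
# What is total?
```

Trace:
`total = 14` → total = 14
`total = total - 10` → total = 4
`total = total - 11` → total = -7
So total = -7

Answer: -7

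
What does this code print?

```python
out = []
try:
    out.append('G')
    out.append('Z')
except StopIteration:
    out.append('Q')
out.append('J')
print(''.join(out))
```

Execution trace: 'G' (try body) → 'Z' (try body, no exception) → 'J' (after the try/except). Output: GZJ

Answer: GZJ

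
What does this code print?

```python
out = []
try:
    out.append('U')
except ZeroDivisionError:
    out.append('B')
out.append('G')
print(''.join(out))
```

Execution trace: 'U' (try body, no exception) → 'G' (after the try/except). Output: UG

Answer: UG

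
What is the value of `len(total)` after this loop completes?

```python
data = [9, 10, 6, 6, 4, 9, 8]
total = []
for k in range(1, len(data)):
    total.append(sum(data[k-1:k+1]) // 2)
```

Number of 2-element averages
`total` takes the values: [] → [9] → [9, 8] → [9, 8, 6] → [9, 8, 6, 5] → [9, 8, 6, 5, 6] → [9, 8, 6, 5, 6, 8]
So `len(total)` = 6

Answer: 6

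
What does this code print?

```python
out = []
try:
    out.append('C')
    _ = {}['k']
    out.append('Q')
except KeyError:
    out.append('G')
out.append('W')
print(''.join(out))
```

Execution trace: 'C' (try body) → 'G' (except KeyError) → 'W' (after the try/except). Output: CGW

Answer: CGW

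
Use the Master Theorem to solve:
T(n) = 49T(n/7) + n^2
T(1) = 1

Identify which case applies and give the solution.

a=49, b=7, f(n)=n^2. log_7(49) = 2. Since c=2 = 2, Case 2 applies: T(n) = Θ(n^log_b(a) · log n) = O(n^2 log n).

Answer: O(n^2 log n) - Case 2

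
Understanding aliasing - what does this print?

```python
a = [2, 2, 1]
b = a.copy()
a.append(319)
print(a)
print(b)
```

Key concept: list.copy() creates independent copy.
Step by step:
`a = [2, 2, 1]` → a = [2, 2, 1]
`b = a.copy()` → b = [2, 2, 1]
`a.append(319)` → a = [2, 2, 1, 319]
`print(a)` → prints [2, 2, 1, 319]
`print(b)` → prints [2, 2, 1]

Answer:
[2, 2, 1, 319]
[2, 2, 1]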